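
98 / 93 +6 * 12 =6794 / 93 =73.05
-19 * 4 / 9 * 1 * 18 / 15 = -152 / 15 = -10.13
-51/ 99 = -17/ 33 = -0.52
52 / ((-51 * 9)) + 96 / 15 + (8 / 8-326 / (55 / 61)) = -8943721 / 25245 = -354.28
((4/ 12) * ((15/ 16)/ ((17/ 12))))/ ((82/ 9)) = 135/ 5576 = 0.02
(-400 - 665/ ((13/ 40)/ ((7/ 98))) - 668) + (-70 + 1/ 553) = -9231769/ 7189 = -1284.15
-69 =-69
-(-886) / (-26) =-443 / 13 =-34.08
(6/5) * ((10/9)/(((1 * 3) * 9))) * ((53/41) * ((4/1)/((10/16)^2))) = 54272/83025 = 0.65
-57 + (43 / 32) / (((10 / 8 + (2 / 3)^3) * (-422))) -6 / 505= -16232721777 / 284714960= -57.01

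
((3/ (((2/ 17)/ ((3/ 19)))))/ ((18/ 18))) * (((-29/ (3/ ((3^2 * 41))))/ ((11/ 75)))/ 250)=-1637253/ 4180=-391.69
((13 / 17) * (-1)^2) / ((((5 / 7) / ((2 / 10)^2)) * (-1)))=-91 / 2125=-0.04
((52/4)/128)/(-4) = -0.03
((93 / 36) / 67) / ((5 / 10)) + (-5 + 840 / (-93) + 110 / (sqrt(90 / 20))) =-173909 / 12462 + 110 *sqrt(2) / 3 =37.90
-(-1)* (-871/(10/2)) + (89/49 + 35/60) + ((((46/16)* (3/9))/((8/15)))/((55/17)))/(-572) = -50849009881/295975680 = -171.80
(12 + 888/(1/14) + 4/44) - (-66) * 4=12708.09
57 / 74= 0.77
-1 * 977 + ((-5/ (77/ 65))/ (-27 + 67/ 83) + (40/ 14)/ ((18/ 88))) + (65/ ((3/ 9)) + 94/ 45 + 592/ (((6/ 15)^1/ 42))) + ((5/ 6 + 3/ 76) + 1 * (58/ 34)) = 99590922884219/ 1622086620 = 61396.80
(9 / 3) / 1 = 3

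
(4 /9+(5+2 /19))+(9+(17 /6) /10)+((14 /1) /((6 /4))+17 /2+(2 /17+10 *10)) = 7720063 /58140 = 132.78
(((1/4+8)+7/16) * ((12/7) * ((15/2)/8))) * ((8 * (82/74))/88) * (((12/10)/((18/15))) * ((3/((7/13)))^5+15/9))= 2893203835815/383065144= 7552.77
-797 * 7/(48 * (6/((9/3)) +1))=-5579/144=-38.74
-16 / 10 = -8 / 5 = -1.60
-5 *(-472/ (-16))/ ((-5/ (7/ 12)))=413/ 24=17.21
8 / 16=1 / 2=0.50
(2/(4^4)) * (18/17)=9/1088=0.01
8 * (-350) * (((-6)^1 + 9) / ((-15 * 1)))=560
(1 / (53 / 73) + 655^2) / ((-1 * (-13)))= 33002.03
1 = 1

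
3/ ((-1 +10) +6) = 1/ 5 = 0.20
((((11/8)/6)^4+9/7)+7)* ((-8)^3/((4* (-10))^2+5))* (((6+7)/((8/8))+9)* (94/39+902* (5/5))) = -52608.70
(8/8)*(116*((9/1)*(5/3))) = 1740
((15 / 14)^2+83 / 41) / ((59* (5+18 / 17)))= 433381 / 48834772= 0.01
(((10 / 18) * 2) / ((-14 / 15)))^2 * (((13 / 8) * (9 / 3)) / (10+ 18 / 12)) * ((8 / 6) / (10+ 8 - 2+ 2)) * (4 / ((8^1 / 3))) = 8125 / 121716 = 0.07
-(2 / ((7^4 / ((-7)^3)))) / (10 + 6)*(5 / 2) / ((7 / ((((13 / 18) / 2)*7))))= 65 / 4032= 0.02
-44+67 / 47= -42.57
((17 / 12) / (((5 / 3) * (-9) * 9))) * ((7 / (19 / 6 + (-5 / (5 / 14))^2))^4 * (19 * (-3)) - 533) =18477696200296549 / 3303593749012500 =5.59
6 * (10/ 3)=20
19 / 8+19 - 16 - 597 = -4733 / 8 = -591.62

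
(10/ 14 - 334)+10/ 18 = -20962/ 63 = -332.73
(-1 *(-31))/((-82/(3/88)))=-93/7216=-0.01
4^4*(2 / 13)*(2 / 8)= 128 / 13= 9.85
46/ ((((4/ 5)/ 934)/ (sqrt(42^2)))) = 2255610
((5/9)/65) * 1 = 1/117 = 0.01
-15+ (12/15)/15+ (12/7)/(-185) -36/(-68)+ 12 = -801298/330225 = -2.43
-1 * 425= -425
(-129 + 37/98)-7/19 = -240181/1862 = -128.99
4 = 4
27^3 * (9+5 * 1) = 275562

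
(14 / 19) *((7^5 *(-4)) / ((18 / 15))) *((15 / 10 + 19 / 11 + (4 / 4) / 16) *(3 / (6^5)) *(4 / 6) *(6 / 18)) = -113531285 / 9751104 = -11.64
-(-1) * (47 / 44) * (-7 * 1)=-329 / 44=-7.48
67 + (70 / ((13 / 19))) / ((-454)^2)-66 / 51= 1496516523 / 22775818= 65.71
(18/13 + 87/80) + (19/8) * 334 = 827551/1040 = 795.72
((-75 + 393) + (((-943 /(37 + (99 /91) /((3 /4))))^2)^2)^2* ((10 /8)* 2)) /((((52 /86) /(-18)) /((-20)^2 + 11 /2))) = -4614519700718082154157306028930223077316269537 /1168301363360859102665834544052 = -3949768309302890.29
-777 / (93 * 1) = -8.35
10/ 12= 5/ 6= 0.83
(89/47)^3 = 6.79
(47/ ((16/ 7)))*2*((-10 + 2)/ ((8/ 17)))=-5593/ 8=-699.12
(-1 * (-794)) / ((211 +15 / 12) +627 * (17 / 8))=6352 / 12357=0.51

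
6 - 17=-11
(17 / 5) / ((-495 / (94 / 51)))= -94 / 7425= -0.01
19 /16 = 1.19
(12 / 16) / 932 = 3 / 3728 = 0.00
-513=-513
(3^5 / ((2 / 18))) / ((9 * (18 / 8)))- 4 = 104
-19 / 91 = -0.21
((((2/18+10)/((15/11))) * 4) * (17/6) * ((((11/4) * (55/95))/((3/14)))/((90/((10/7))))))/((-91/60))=-90508/13851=-6.53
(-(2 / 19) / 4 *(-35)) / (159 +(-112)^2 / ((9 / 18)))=35 / 959386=0.00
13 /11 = 1.18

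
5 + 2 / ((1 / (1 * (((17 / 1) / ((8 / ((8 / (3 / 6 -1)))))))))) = -63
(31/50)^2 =961/2500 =0.38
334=334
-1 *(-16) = 16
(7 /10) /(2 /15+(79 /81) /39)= 22113 /5002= 4.42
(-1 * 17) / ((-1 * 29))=17 / 29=0.59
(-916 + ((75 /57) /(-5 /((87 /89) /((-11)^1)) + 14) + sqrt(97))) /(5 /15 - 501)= 319165431 /174452794 - 3 * sqrt(97) /1502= 1.81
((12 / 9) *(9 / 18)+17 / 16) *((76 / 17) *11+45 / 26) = 88.03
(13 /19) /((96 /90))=195 /304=0.64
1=1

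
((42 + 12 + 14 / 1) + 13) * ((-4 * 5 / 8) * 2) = -405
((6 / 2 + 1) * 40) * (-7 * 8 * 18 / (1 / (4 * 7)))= -4515840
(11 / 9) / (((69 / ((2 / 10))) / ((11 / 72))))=121 / 223560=0.00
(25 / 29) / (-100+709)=25 / 17661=0.00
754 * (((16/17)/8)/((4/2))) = 754/17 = 44.35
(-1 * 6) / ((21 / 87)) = -174 / 7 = -24.86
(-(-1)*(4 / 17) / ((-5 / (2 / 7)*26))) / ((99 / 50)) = -40 / 153153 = -0.00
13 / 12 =1.08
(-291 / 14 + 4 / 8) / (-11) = 1.84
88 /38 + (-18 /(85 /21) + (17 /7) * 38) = 1019196 /11305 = 90.15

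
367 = 367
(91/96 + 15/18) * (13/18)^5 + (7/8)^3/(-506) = 889027091/2549657088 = 0.35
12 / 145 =0.08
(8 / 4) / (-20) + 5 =49 / 10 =4.90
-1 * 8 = -8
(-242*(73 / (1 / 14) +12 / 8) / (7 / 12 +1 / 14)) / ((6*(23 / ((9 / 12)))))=-20559 / 10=-2055.90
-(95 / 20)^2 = -361 / 16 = -22.56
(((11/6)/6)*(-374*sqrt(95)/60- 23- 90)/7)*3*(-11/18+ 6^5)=-176918.35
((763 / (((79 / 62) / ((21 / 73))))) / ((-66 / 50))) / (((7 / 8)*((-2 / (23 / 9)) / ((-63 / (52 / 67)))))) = -12757245550 / 824681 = -15469.31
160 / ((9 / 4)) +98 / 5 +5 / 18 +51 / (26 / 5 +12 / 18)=394741 / 3960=99.68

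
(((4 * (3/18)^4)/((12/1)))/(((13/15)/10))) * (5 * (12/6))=125/4212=0.03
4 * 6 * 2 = 48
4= 4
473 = 473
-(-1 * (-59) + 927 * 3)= -2840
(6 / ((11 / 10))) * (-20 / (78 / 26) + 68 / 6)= 25.45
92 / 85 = 1.08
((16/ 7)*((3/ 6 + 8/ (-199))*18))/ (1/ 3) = 79056/ 1393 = 56.75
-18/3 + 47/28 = -121/28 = -4.32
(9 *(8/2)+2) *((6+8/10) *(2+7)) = 11628/5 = 2325.60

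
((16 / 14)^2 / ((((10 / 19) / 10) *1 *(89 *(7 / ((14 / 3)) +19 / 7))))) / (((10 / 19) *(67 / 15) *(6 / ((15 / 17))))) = 173280 / 41866223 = 0.00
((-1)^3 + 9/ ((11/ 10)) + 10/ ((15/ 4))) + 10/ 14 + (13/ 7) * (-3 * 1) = 1153/ 231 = 4.99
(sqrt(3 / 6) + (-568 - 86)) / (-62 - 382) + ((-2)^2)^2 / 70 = 4407 / 2590 - sqrt(2) / 888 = 1.70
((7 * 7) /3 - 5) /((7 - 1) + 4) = 17 /15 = 1.13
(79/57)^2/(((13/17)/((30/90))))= 106097/126711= 0.84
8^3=512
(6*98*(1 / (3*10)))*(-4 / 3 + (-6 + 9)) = 98 / 3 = 32.67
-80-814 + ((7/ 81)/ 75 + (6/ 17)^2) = -1569352727/ 1755675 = -893.87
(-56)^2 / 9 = 3136 / 9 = 348.44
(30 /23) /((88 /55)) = 75 /92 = 0.82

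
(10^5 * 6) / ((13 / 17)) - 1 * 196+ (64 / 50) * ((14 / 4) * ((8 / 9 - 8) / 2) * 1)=2294380108 / 2925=784403.46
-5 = -5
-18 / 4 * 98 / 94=-441 / 94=-4.69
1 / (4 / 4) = 1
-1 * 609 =-609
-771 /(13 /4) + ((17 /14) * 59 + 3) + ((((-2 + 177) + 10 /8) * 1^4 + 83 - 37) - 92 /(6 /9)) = -28515 /364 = -78.34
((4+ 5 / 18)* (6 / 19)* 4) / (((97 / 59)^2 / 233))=249810484 / 536313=465.79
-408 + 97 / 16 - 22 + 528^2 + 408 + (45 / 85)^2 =1289024817 / 4624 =278768.34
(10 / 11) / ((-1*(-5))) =2 / 11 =0.18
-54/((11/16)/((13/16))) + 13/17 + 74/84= -488303/7854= -62.17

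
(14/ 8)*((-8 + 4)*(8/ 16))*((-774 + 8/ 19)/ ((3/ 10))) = 514430/ 57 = 9025.09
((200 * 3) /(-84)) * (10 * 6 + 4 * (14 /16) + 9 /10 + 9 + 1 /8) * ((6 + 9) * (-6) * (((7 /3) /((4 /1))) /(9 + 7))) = 220575 /128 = 1723.24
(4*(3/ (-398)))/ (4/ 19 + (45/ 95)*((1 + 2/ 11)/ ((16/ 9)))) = -20064/ 349643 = -0.06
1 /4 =0.25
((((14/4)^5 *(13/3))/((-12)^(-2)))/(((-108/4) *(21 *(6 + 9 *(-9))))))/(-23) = -31213/93150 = -0.34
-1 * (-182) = 182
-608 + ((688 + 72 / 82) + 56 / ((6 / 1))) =11096 / 123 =90.21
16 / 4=4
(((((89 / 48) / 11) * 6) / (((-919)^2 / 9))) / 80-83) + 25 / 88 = -491804760719 / 5945709440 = -82.72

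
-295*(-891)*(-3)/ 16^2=-788535/ 256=-3080.21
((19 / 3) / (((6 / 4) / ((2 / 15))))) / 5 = 76 / 675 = 0.11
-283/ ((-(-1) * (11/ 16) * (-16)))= 283/ 11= 25.73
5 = 5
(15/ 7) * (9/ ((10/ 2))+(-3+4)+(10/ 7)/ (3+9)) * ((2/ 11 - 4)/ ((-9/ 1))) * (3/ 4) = 613/ 308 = 1.99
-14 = -14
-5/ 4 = -1.25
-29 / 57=-0.51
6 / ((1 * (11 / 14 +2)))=2.15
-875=-875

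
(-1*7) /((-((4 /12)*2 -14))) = -0.52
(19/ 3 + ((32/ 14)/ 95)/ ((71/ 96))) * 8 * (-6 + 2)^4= 1846667264/ 141645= 13037.29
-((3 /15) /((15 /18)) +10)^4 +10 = -10985.12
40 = 40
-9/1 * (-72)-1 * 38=610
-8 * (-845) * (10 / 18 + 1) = 94640 / 9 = 10515.56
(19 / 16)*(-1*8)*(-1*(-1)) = -19 / 2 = -9.50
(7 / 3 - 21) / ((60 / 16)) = -224 / 45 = -4.98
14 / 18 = 7 / 9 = 0.78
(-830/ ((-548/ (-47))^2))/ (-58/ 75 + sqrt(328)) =-5156634375 * sqrt(82)/ 138262664336-1993898625/ 138262664336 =-0.35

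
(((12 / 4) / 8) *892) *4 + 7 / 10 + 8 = 13467 / 10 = 1346.70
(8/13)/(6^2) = 2/117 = 0.02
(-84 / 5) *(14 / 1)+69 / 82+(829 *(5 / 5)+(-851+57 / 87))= -3040313 / 11890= -255.70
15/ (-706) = -15/ 706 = -0.02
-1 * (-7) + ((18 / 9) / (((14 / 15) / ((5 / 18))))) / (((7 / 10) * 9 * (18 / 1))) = 166823 / 23814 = 7.01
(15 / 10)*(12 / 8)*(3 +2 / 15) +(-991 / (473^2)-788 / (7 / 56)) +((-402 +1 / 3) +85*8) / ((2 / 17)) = -52770347503 / 13423740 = -3931.12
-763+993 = 230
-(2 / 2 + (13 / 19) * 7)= -110 / 19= -5.79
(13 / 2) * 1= 13 / 2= 6.50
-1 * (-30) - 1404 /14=-492 /7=-70.29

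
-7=-7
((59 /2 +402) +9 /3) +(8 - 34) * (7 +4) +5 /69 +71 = 30301 /138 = 219.57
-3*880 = -2640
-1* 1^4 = -1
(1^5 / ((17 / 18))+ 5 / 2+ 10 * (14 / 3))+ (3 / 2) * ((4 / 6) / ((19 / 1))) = 97439 / 1938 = 50.28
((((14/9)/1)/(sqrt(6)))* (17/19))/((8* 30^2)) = 119* sqrt(6)/3693600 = 0.00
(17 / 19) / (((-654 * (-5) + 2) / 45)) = 0.01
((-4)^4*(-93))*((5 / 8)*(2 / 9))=-9920 / 3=-3306.67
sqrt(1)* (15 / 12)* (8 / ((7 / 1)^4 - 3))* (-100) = -500 / 1199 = -0.42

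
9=9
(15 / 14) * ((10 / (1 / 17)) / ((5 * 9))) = 85 / 21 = 4.05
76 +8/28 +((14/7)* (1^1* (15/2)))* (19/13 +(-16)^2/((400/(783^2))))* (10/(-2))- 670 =-2678036755/91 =-29428975.33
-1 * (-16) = 16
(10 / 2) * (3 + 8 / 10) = 19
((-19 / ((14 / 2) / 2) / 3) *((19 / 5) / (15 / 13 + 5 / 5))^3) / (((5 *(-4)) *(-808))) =-286315237 / 465601920000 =-0.00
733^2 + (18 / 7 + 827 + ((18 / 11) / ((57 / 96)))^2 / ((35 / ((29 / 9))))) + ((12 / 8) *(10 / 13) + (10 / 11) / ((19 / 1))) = 10695066361153 / 19874855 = 538120.47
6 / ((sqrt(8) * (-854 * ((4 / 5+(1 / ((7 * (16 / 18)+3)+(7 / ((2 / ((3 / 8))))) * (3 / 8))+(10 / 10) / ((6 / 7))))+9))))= -503595 * sqrt(2) / 3173804746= -0.00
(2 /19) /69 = 0.00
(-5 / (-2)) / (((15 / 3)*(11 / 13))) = 13 / 22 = 0.59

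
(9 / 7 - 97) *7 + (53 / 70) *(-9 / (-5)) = -234023 / 350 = -668.64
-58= -58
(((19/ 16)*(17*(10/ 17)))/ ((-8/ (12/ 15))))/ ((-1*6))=19/ 96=0.20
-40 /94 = -20 /47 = -0.43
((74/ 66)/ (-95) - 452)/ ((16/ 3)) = -84.75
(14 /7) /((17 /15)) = 30 /17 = 1.76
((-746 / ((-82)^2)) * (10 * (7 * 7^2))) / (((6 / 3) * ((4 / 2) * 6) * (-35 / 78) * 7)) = 33943 / 6724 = 5.05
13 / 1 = 13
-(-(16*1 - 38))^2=-484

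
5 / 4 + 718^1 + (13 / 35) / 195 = 1510429 / 2100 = 719.25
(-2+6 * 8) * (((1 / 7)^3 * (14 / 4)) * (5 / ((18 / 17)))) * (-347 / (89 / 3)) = -678385 / 26166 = -25.93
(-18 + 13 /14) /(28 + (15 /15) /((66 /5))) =-7887 /12971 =-0.61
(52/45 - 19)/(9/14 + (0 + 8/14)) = -11242/765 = -14.70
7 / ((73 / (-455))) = -3185 / 73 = -43.63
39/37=1.05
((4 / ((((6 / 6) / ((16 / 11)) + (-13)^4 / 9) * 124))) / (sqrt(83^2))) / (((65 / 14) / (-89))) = -179424 / 76443508375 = -0.00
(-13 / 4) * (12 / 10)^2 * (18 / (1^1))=-2106 / 25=-84.24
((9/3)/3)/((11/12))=12/11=1.09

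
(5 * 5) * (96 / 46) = 1200 / 23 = 52.17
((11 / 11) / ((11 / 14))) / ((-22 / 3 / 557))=-11697 / 121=-96.67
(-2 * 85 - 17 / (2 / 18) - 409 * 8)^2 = 12924025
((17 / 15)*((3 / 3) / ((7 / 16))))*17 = 4624 / 105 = 44.04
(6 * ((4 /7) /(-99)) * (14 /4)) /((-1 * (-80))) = -1 /660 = -0.00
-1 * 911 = -911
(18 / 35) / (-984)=-3 / 5740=-0.00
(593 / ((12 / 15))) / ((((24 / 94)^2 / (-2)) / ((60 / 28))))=-32748425 / 672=-48732.78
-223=-223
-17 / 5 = -3.40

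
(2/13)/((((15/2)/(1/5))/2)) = 8/975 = 0.01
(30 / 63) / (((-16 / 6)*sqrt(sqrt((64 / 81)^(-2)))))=-10 / 63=-0.16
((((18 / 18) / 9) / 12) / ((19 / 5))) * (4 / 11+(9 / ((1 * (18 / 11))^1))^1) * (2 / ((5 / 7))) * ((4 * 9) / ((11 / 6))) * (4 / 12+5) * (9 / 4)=21672 / 2299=9.43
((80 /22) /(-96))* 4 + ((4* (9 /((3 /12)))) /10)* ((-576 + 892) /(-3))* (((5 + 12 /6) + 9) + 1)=-4254649 /165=-25785.75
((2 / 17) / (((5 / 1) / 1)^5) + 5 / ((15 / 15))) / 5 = 265627 / 265625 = 1.00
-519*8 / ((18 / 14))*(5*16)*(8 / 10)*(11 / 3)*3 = -6820352 / 3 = -2273450.67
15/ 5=3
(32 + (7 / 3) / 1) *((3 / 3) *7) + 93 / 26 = 19025 / 78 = 243.91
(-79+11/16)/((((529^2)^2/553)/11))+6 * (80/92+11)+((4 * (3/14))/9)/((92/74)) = 1875922468217141/26312491054416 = 71.29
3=3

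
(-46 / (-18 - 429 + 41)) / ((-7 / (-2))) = 46 / 1421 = 0.03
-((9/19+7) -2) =-104/19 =-5.47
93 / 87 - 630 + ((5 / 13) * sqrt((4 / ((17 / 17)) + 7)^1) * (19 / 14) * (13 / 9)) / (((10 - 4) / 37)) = -18239 / 29 + 3515 * sqrt(11) / 756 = -613.51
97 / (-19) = -5.11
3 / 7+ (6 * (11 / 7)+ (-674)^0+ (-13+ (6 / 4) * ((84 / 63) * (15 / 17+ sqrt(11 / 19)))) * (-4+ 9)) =-5393 / 119+ 10 * sqrt(209) / 19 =-37.71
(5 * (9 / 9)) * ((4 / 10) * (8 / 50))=8 / 25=0.32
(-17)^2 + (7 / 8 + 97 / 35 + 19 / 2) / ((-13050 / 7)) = 16761591 / 58000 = 288.99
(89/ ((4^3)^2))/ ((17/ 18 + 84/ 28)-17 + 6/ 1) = -801/ 260096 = -0.00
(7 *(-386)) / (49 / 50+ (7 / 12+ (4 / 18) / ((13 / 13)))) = -2431800 / 1607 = -1513.25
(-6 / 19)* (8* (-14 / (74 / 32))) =10752 / 703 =15.29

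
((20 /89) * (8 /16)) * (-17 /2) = -85 /89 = -0.96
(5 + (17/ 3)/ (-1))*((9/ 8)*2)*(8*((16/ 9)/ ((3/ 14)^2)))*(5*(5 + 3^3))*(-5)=10035200/ 27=371674.07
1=1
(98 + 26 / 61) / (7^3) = 6004 / 20923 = 0.29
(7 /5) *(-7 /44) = -49 /220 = -0.22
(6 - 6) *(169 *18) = 0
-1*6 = -6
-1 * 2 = -2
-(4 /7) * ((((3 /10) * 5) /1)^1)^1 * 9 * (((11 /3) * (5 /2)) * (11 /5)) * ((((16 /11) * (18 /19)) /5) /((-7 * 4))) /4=1782 /4655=0.38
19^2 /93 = 361 /93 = 3.88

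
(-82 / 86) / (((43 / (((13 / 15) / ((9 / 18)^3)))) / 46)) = -7.07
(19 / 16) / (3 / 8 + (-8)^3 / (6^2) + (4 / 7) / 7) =-8379 / 97130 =-0.09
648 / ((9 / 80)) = 5760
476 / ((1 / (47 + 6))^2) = 1337084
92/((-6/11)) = -506/3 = -168.67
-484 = -484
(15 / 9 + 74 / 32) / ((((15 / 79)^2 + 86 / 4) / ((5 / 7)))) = 5960155 / 45160584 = 0.13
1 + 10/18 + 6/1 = 68/9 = 7.56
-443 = -443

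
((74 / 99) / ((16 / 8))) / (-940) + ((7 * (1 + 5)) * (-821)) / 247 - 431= -13115792479 / 22985820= -570.60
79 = 79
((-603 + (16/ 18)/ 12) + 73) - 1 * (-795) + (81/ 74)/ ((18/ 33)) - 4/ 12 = 1065923/ 3996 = 266.75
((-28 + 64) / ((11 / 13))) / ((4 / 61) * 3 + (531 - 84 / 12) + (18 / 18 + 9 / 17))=80886 / 999493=0.08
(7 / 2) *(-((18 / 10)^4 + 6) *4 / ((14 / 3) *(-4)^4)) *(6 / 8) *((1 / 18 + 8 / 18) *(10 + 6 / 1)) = -92799 / 80000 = -1.16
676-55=621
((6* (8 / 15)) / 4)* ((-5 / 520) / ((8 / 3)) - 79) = -65731 / 1040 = -63.20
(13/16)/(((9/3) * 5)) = 0.05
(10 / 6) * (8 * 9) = 120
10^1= 10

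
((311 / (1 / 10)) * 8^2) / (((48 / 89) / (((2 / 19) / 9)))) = 2214320 / 513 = 4316.41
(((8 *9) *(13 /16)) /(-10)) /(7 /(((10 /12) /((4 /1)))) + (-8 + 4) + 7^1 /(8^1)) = -234 /1219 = -0.19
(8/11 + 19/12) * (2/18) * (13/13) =305/1188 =0.26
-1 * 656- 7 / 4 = -657.75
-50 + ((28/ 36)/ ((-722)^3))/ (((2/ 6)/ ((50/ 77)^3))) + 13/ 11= -449364330846964/ 9204855938817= -48.82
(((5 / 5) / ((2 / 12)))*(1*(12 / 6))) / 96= 1 / 8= 0.12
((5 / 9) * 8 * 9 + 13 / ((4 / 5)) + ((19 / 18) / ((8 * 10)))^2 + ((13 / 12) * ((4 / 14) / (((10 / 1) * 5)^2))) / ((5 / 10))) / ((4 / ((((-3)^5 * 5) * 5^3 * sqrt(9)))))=-183709377279 / 28672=-6407274.60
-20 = -20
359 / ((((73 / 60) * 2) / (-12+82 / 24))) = -184885 / 146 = -1266.34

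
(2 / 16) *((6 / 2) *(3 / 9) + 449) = 225 / 4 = 56.25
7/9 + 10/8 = 73/36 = 2.03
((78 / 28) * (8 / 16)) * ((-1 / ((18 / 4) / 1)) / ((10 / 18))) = -39 / 70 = -0.56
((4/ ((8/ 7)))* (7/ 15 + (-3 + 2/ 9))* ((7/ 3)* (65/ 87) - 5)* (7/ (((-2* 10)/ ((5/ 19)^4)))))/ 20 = -1353625/ 612248058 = -0.00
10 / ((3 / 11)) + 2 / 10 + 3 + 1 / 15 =39.93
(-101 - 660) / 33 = -761 / 33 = -23.06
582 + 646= 1228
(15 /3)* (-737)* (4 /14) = -7370 /7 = -1052.86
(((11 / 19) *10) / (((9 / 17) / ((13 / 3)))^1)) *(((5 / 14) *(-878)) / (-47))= 53360450 / 168777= 316.16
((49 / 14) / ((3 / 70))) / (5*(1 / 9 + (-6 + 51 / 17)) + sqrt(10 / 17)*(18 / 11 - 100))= 19654635 / 91352314 - 7873173*sqrt(170) / 91352314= -0.91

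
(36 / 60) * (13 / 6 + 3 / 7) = 109 / 70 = 1.56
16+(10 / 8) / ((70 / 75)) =971 / 56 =17.34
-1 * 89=-89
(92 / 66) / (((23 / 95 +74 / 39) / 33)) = 170430 / 7927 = 21.50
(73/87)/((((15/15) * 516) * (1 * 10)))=73/448920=0.00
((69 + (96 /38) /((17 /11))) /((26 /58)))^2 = 2590301025 /104329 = 24828.20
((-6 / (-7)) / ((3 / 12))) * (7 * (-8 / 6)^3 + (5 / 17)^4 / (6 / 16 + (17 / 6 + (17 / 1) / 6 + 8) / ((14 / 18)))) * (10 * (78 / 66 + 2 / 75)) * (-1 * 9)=5712874573696 / 923324655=6187.29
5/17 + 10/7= 205/119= 1.72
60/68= 15/17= 0.88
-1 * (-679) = 679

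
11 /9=1.22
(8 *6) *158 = 7584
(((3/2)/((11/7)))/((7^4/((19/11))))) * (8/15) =76/207515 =0.00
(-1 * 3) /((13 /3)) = -9 /13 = -0.69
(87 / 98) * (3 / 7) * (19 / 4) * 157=778563 / 2744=283.73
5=5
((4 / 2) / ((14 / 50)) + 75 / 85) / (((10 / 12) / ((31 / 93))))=3.21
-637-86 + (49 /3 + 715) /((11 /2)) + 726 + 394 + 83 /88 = 140161 /264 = 530.91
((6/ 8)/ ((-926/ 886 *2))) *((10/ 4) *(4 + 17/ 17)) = -33225/ 7408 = -4.49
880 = 880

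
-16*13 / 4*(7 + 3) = -520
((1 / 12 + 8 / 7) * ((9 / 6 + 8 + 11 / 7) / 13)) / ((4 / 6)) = 15965 / 10192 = 1.57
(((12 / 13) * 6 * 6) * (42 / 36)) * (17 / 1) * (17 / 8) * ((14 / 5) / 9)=28322 / 65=435.72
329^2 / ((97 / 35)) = 3788435 / 97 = 39056.03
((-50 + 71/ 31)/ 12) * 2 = -493/ 62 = -7.95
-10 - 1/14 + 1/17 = -2383/238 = -10.01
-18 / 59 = -0.31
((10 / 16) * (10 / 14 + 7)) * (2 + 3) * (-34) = -11475 / 14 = -819.64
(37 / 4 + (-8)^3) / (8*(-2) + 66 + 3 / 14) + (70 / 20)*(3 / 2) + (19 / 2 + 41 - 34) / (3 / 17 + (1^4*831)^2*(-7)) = -183404954727 / 38513506312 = -4.76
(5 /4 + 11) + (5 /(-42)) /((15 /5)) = 3077 /252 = 12.21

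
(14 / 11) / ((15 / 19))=266 / 165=1.61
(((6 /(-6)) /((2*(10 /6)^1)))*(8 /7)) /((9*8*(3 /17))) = -0.03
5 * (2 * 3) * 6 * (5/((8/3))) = 675/2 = 337.50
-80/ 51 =-1.57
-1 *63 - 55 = -118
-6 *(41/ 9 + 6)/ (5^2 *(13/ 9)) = -114/ 65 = -1.75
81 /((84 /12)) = 81 /7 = 11.57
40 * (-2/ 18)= -4.44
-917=-917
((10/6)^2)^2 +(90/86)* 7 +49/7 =76771/3483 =22.04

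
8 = 8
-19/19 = -1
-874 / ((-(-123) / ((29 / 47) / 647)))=-25346 / 3740307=-0.01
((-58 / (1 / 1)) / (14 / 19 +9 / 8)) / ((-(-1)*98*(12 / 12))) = -4408 / 13867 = -0.32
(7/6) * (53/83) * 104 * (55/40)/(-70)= -7579/4980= -1.52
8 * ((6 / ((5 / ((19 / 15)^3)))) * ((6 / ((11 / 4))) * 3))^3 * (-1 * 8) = -84590643846578176 / 324951171875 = -260318.01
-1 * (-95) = 95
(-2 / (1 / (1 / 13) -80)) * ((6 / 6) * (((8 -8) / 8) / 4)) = 0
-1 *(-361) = 361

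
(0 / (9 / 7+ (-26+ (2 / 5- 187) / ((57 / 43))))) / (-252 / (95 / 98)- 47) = 0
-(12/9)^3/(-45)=64/1215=0.05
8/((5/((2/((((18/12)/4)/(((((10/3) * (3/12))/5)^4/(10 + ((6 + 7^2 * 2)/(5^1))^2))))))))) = 20/1344519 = 0.00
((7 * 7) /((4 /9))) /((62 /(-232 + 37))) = -85995 /248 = -346.75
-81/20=-4.05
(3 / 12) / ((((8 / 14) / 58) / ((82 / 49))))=1189 / 28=42.46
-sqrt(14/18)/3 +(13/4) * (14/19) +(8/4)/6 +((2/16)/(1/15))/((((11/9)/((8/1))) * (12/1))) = 9407/2508 - sqrt(7)/9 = 3.46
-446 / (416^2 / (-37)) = 8251 / 86528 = 0.10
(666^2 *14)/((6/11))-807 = 11383797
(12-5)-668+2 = -659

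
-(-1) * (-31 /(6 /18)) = -93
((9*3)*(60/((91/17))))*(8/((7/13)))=220320/49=4496.33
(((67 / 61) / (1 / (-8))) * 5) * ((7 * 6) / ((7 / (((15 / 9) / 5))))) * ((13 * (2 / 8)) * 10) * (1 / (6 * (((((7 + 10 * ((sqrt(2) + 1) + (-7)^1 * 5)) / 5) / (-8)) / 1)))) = -386724000 / 6752029 - 34840000 * sqrt(2) / 20256087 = -59.71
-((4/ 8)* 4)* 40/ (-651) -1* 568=-369688/ 651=-567.88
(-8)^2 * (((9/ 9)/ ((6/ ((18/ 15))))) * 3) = 192/ 5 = 38.40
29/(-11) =-29/11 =-2.64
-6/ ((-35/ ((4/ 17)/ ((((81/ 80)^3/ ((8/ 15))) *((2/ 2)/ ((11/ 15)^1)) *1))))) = 2883584/ 189724437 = 0.02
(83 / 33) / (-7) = -83 / 231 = -0.36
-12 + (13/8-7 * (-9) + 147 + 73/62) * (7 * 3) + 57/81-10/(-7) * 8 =209470175/46872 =4468.98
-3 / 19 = -0.16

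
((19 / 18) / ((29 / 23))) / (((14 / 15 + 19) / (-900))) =-14250 / 377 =-37.80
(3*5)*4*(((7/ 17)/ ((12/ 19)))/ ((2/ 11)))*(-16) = -58520/ 17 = -3442.35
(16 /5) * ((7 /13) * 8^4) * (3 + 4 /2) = 458752 /13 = 35288.62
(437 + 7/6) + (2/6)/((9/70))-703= -14161/54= -262.24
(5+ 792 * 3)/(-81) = -2381/81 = -29.40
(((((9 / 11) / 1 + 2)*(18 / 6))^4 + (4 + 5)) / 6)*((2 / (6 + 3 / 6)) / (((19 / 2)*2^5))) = 12489495 / 14465308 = 0.86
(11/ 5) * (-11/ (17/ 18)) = -2178/ 85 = -25.62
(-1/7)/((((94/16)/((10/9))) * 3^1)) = -80/8883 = -0.01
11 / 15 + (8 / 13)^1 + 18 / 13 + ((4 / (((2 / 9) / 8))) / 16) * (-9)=-1174 / 15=-78.27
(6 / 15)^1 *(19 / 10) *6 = 114 / 25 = 4.56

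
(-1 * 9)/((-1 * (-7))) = -9/7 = -1.29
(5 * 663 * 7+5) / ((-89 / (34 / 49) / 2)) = -1578280 / 4361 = -361.91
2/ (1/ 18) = 36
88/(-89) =-88/89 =-0.99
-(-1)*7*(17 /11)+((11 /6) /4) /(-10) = 28439 /2640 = 10.77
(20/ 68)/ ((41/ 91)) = 455/ 697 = 0.65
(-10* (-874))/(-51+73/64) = -559360/3191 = -175.29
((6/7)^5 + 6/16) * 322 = 2590467/9604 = 269.73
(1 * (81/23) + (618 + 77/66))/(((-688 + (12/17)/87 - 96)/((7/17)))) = -0.33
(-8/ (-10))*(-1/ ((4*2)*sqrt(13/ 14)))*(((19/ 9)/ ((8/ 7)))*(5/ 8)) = -133*sqrt(182)/ 14976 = -0.12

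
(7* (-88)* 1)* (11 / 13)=-6776 / 13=-521.23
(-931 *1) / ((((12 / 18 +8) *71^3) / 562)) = -784833 / 4652843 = -0.17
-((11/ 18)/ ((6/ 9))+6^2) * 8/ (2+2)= -443/ 6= -73.83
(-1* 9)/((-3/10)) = 30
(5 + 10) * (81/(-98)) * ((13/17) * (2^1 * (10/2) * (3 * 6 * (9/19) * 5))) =-63969750/15827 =-4041.81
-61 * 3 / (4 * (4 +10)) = -183 / 56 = -3.27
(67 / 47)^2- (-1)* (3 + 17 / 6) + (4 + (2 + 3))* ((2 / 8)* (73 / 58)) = 16446823 / 1537464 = 10.70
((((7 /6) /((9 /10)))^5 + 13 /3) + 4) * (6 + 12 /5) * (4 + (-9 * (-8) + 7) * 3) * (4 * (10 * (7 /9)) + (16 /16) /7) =32665836094760 /43046721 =758846.09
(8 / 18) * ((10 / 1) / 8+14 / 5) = 9 / 5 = 1.80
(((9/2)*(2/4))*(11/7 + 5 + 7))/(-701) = -855/19628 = -0.04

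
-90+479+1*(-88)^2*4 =31365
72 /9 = 8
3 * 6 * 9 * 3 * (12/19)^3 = 839808/6859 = 122.44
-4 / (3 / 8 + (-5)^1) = 32 / 37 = 0.86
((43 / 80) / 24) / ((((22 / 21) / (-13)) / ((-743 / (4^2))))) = 2907359 / 225280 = 12.91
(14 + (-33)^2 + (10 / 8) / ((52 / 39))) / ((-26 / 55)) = -971465 / 416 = -2335.25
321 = 321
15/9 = 5/3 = 1.67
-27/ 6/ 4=-9/ 8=-1.12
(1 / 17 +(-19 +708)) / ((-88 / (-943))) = 7383.89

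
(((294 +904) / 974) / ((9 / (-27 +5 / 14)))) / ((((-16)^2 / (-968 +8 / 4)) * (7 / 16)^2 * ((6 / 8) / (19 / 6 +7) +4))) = 626936162 / 35579733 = 17.62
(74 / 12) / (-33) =-0.19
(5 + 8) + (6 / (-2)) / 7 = 88 / 7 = 12.57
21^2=441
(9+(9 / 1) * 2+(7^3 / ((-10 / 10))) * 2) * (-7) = 4613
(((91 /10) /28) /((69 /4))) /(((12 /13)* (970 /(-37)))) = -6253 /8031600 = -0.00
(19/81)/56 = 19/4536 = 0.00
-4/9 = -0.44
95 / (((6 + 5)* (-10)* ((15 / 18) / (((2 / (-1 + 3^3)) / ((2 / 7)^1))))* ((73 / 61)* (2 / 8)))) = -48678 / 52195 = -0.93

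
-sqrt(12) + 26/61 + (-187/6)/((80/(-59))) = 19.95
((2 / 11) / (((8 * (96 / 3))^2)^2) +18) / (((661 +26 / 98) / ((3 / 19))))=62504659058835 / 14542797918961664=0.00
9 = 9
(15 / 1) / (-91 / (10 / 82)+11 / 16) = -1200 / 59641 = -0.02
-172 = -172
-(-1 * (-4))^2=-16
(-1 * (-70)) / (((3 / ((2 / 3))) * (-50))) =-14 / 45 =-0.31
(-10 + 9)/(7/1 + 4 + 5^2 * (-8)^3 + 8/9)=9/115093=0.00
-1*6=-6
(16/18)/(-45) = -8/405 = -0.02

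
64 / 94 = 0.68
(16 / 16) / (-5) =-0.20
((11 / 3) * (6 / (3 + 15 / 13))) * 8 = 1144 / 27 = 42.37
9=9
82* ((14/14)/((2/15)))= 615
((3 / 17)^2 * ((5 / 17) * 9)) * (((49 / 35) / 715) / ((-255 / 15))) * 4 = -2268 / 59717515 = -0.00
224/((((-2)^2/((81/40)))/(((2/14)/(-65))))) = -81/325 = -0.25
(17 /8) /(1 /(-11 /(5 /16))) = -374 /5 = -74.80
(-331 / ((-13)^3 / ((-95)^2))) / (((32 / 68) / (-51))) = -2589967425 / 17576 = -147358.18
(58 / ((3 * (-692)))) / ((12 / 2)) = -29 / 6228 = -0.00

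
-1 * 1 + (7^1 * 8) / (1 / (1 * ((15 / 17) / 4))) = 193 / 17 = 11.35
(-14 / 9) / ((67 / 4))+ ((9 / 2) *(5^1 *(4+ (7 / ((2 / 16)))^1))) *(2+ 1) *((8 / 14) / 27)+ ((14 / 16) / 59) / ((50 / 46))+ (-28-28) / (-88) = 47266888391 / 547885800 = 86.27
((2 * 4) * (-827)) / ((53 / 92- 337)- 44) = 608672 / 34999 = 17.39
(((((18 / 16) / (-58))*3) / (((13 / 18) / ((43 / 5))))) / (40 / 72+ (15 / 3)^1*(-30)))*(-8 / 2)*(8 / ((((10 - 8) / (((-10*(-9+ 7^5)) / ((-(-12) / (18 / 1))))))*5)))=9478204308 / 2535325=3738.46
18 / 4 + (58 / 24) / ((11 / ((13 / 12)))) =7505 / 1584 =4.74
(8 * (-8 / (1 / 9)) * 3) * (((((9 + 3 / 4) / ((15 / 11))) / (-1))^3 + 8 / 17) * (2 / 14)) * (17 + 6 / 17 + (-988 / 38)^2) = 15800273274231 / 252875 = 62482543.84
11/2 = 5.50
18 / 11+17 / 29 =709 / 319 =2.22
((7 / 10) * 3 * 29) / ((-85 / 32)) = -9744 / 425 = -22.93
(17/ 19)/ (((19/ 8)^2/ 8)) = 8704/ 6859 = 1.27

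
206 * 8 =1648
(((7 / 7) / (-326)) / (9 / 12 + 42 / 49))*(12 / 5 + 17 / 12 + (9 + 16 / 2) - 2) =-7903 / 220050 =-0.04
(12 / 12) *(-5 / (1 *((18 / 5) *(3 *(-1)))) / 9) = 25 / 486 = 0.05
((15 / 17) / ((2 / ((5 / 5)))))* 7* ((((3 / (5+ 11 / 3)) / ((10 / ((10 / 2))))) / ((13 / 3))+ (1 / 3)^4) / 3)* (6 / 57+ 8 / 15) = 140287 / 4081428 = 0.03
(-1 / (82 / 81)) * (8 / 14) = -162 / 287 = -0.56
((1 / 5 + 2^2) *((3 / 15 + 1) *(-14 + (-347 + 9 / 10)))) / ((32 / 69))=-15653547 / 4000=-3913.39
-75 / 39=-25 / 13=-1.92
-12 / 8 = -3 / 2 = -1.50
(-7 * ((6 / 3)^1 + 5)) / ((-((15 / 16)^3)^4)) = 13792273858822144 / 129746337890625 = 106.30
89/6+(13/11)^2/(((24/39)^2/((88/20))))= 31.06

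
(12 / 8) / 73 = 3 / 146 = 0.02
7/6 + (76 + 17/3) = 497/6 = 82.83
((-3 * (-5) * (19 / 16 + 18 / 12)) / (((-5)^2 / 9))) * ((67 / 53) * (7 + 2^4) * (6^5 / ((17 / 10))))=1739006172 / 901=1930084.54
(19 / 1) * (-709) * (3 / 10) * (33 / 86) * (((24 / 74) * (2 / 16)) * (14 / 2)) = -28006209 / 63640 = -440.07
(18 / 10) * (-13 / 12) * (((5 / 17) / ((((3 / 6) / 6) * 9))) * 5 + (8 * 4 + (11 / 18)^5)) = -14217429967 / 214151040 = -66.39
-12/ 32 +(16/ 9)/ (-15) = -533/ 1080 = -0.49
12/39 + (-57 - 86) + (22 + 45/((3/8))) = -9/13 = -0.69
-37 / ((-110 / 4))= 74 / 55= 1.35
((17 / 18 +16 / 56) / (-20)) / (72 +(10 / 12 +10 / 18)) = -31 / 36988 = -0.00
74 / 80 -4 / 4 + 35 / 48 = 0.65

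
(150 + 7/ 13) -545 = -5128/ 13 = -394.46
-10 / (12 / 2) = -5 / 3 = -1.67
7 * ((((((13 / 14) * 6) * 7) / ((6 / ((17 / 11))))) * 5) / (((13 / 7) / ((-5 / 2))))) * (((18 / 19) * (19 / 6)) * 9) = -562275 / 44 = -12778.98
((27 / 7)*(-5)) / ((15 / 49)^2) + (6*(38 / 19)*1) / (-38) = -19581 / 95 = -206.12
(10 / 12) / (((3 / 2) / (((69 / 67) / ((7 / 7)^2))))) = 115 / 201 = 0.57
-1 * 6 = -6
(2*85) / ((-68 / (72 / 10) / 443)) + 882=-7092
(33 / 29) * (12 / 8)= 99 / 58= 1.71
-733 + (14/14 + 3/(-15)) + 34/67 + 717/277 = -67657214/92795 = -729.10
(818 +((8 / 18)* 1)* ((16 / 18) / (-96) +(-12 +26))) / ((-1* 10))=-40057 / 486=-82.42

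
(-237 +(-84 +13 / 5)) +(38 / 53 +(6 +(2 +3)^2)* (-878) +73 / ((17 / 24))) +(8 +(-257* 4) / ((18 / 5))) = -1123509238 / 40545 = -27710.18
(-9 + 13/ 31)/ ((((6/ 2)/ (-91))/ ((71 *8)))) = 13749008/ 93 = 147838.80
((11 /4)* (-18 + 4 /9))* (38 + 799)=-80817 /2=-40408.50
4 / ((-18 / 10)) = -20 / 9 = -2.22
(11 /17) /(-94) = -11 /1598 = -0.01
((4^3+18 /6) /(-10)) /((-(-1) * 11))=-67 /110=-0.61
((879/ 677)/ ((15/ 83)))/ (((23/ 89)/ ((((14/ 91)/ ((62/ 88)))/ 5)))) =1.21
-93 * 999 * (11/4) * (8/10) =-1021977/5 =-204395.40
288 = 288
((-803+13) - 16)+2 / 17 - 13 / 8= -109821 / 136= -807.51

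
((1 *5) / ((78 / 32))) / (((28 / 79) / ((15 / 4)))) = 1975 / 91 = 21.70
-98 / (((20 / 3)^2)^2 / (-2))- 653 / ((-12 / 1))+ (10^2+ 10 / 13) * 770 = 121129044791 / 1560000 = 77646.82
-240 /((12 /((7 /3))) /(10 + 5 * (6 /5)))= -2240 /3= -746.67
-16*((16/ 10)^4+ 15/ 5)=-95536/ 625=-152.86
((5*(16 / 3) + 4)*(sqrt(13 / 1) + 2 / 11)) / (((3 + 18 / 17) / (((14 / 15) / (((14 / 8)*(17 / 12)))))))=10.77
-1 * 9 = -9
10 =10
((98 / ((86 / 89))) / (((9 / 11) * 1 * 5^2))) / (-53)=-47971 / 512775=-0.09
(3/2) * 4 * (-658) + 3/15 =-19739/5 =-3947.80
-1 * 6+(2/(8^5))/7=-688127/114688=-6.00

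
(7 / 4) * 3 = 21 / 4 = 5.25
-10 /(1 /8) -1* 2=-82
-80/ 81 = -0.99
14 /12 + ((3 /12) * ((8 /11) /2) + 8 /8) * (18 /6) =293 /66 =4.44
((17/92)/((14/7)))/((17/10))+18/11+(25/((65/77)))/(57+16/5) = 1234749/565708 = 2.18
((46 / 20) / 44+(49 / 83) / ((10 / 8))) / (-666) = -19157 / 24322320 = -0.00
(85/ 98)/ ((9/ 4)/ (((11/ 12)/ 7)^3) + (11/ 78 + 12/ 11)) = 0.00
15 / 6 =5 / 2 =2.50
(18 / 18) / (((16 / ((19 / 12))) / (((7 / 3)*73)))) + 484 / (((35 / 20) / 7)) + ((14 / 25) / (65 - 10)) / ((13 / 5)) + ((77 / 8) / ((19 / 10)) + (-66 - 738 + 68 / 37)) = 1673103506117 / 1447617600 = 1155.76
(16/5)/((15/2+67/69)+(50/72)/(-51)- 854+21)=-675648/174093925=-0.00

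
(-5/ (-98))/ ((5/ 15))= 15/ 98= 0.15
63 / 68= 0.93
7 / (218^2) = 7 / 47524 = 0.00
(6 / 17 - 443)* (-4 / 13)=30100 / 221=136.20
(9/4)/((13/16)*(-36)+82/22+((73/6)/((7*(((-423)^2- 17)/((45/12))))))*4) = -61993008/703209601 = -0.09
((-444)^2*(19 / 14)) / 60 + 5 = 156241 / 35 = 4464.03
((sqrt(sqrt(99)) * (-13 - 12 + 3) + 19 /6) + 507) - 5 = -22 * 11^(1 /4) * sqrt(3) + 3031 /6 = 435.77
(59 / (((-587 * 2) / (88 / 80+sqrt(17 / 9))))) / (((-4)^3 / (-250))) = -7375 * sqrt(17) / 112704 - 16225 / 75136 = -0.49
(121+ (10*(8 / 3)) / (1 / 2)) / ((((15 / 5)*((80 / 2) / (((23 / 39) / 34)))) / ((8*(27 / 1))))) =12029 / 2210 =5.44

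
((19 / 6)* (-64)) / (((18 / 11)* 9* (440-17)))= -0.03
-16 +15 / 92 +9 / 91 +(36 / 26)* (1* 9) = -27431 / 8372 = -3.28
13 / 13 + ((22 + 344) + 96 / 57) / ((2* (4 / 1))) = 3569 / 76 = 46.96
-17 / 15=-1.13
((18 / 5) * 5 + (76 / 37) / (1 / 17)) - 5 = 1773 / 37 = 47.92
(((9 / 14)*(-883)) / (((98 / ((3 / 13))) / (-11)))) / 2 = 262251 / 35672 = 7.35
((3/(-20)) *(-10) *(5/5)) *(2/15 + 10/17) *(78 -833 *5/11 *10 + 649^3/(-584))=-69707858741/136510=-510642.87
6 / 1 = 6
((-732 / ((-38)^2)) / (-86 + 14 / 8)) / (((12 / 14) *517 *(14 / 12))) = 732 / 62896669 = 0.00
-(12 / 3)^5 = -1024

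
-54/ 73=-0.74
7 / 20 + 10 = 207 / 20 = 10.35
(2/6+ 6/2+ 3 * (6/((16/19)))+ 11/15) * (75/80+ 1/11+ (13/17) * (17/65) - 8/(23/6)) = -53051981/2428800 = -21.84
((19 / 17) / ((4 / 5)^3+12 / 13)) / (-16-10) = -2375 / 79288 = -0.03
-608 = -608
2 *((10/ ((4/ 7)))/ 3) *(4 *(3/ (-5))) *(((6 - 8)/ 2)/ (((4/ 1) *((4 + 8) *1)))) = 0.58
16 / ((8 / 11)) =22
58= 58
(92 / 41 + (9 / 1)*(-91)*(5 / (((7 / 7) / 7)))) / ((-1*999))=1175173 / 40959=28.69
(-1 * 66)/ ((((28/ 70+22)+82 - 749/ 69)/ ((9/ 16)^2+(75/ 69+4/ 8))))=-1.34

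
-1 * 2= -2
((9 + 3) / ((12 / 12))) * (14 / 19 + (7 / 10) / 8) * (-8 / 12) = -1253 / 190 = -6.59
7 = 7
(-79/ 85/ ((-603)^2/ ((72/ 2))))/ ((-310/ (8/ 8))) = 158/ 532283175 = 0.00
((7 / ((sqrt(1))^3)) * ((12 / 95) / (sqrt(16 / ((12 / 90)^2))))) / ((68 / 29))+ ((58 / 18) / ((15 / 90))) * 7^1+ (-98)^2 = 471871309 / 48450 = 9739.35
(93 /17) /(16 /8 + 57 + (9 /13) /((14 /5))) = 0.09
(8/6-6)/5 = -14/15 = -0.93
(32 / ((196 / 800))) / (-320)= -20 / 49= -0.41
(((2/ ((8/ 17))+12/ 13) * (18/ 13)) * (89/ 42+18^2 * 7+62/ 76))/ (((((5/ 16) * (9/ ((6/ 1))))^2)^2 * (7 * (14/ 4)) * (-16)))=-15973856509952/ 18585669375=-859.47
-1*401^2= -160801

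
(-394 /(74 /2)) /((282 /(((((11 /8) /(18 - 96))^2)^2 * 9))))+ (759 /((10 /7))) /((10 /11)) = 1284071466959141971 /2197134758707200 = 584.43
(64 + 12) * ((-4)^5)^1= -77824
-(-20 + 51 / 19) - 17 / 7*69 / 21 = 8692 / 931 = 9.34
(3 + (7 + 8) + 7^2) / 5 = 67 / 5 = 13.40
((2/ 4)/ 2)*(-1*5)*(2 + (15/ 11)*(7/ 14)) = -295/ 88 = -3.35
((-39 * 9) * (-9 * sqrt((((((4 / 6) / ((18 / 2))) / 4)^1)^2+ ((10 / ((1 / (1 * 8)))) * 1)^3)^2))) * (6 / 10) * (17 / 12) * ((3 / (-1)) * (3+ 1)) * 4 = -329951232221 / 5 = -65990246444.20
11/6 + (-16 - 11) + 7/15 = -247/10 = -24.70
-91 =-91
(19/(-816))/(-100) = 19/81600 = 0.00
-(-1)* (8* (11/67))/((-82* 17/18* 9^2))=-88/420291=-0.00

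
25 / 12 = 2.08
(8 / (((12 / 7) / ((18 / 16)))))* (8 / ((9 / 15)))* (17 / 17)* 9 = 630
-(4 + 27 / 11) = -71 / 11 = -6.45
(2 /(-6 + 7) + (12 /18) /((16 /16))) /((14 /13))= 52 /21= 2.48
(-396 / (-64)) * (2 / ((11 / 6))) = 27 / 4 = 6.75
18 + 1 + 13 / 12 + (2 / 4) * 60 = 601 / 12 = 50.08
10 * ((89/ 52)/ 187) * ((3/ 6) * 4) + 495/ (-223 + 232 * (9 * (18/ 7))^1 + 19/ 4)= 2174973/ 7791355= 0.28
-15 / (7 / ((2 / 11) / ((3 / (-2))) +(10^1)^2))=-16480 / 77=-214.03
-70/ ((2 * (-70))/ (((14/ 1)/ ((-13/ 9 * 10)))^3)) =-250047/ 549250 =-0.46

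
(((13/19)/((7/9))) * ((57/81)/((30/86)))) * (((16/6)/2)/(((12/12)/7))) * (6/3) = 4472/135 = 33.13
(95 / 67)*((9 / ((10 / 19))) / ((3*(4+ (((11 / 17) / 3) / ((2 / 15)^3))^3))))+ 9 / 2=1142763277846845 / 253946789690666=4.50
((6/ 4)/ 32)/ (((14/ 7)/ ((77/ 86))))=231/ 11008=0.02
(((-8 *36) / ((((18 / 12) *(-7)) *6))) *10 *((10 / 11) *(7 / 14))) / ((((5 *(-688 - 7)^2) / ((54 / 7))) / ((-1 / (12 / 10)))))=-576 / 10414019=-0.00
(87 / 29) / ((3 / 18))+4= 22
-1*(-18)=18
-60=-60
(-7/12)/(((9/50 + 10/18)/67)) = -35175/662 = -53.13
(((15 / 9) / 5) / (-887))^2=1 / 7080921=0.00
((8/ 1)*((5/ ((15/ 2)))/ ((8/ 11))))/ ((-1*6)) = -11/ 9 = -1.22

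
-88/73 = -1.21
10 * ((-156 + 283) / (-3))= -1270 / 3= -423.33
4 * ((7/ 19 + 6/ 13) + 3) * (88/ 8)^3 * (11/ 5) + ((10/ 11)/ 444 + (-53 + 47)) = 135272481403/ 3015870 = 44853.55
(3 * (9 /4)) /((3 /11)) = 99 /4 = 24.75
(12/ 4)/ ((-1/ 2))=-6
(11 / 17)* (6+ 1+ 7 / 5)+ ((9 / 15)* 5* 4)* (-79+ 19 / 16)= -315627 / 340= -928.31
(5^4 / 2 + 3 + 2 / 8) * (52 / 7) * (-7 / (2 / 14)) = -114933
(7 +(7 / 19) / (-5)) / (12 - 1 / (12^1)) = 7896 / 13585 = 0.58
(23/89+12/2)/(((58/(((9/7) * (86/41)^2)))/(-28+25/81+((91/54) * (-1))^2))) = -74633256031/4920041574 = -15.17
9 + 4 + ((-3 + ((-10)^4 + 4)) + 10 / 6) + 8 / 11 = 330541 / 33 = 10016.39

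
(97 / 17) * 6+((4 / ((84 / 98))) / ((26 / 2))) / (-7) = 22664 / 663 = 34.18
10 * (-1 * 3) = -30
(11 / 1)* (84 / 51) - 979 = -16335 / 17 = -960.88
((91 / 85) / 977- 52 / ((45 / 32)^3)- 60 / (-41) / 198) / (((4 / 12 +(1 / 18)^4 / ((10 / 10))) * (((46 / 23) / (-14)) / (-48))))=-88181986714092288 / 4680725542625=-18839.38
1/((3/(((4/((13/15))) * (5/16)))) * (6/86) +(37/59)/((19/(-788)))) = -1205075/31167824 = -0.04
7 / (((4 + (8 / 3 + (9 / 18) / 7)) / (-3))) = -882 / 283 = -3.12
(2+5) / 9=7 / 9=0.78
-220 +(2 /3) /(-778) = -256741 /1167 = -220.00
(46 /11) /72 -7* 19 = -132.94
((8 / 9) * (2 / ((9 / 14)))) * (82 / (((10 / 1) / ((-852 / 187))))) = -2608256 / 25245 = -103.32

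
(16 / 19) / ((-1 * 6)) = -8 / 57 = -0.14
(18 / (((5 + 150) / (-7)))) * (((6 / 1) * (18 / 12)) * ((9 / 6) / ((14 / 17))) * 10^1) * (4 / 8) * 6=-12393 / 31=-399.77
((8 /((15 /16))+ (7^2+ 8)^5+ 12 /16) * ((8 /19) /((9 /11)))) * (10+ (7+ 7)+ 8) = 25415472879808 /2565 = 9908566424.88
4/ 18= 0.22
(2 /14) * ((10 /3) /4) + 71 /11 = 3037 /462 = 6.57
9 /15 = 3 /5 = 0.60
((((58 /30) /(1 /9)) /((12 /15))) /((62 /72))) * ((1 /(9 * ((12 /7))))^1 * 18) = 1827 /62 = 29.47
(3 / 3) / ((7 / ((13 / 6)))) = 13 / 42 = 0.31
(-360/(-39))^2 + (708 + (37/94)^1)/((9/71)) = 811183811/142974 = 5673.65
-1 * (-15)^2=-225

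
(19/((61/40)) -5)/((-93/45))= -6825/1891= -3.61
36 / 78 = 0.46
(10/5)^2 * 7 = 28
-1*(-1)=1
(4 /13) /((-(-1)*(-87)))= -4 /1131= -0.00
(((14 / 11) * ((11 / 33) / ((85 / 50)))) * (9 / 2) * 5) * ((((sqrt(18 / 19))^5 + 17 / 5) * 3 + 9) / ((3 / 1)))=1020600 * sqrt(38) / 1282633 + 6720 / 187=40.84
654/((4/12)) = 1962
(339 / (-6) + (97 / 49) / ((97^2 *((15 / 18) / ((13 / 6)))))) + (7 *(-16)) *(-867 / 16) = 285774151 / 47530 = 6012.50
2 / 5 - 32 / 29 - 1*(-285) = 41223 / 145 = 284.30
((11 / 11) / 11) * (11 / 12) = 1 / 12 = 0.08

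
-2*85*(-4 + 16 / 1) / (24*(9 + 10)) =-85 / 19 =-4.47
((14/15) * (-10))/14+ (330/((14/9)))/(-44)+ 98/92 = -8545/1932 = -4.42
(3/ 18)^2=1/ 36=0.03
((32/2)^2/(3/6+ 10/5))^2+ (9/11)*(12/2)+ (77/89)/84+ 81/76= 14636771407/1395075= 10491.75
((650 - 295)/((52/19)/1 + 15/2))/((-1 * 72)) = -6745/14004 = -0.48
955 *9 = 8595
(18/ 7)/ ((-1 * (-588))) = 3/ 686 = 0.00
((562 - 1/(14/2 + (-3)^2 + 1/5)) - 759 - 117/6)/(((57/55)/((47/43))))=-90689555/397062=-228.40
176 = 176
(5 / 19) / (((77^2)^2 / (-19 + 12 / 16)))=-365 / 2671631116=-0.00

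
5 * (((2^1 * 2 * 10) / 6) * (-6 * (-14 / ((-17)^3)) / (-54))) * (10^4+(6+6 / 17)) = 238151200 / 2255067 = 105.61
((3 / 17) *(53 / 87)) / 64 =53 / 31552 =0.00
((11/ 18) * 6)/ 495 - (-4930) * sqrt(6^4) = 23959801/ 135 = 177480.01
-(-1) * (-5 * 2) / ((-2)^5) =5 / 16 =0.31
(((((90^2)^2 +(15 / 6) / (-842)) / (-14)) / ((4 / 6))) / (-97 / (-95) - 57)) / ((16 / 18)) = 283399770587175 / 2006034688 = 141273.61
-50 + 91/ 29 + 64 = 497/ 29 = 17.14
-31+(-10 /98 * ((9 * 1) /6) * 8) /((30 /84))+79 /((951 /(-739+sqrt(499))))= -637858 /6657+79 * sqrt(499) /951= -93.96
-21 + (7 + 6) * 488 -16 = 6307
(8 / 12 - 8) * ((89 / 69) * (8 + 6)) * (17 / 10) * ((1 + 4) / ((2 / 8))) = -932008 / 207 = -4502.45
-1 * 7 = -7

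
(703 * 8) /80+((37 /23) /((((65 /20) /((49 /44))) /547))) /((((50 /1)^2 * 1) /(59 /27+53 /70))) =70.65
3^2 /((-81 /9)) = -1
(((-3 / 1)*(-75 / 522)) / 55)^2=25 / 407044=0.00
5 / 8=0.62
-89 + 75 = -14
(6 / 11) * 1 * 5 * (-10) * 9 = -2700 / 11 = -245.45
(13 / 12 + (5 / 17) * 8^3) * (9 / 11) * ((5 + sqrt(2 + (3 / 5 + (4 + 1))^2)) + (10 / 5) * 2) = 92823 * sqrt(834) / 3740 + 835407 / 748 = 1833.60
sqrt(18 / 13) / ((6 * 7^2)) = sqrt(26) / 1274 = 0.00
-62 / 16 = -31 / 8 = -3.88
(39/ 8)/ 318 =13/ 848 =0.02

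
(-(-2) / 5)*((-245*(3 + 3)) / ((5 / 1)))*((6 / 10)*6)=-10584 / 25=-423.36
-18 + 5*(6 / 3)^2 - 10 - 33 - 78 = -119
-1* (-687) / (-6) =-229 / 2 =-114.50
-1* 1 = -1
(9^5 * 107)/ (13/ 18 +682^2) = 13.58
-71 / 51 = -1.39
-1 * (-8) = 8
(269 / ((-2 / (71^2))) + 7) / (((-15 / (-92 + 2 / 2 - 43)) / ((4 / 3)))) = -24227468 / 3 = -8075822.67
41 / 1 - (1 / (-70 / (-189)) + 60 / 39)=4779 / 130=36.76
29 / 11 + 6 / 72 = 359 / 132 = 2.72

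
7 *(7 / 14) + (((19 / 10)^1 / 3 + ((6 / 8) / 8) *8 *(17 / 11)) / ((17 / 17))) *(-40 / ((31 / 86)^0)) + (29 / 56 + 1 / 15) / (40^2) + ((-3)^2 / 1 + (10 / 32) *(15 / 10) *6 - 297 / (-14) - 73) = -228454657 / 2112000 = -108.17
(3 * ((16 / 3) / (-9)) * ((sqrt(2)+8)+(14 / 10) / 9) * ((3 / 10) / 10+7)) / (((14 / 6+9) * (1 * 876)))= -258001 / 25130250-703 * sqrt(2) / 558450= -0.01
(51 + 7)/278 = 29/139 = 0.21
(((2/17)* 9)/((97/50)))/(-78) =-150/21437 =-0.01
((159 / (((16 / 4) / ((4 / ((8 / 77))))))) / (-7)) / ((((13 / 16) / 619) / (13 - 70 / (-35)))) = -32478930 / 13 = -2498379.23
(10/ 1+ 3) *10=130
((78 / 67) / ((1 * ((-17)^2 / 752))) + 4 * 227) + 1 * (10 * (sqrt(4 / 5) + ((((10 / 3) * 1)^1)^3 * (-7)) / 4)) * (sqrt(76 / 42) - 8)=17640260 / 19363 + 4 * (168 - sqrt(798)) * (4375 - 27 * sqrt(5)) / 567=5164.81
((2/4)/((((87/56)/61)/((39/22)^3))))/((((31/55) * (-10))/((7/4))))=-59101497/1740464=-33.96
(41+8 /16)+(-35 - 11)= -9 /2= -4.50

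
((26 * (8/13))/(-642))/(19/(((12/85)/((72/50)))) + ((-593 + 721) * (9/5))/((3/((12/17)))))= -680/6767001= -0.00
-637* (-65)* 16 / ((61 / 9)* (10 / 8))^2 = 9229.50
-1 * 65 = -65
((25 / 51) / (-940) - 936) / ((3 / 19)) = -170513087 / 28764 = -5928.00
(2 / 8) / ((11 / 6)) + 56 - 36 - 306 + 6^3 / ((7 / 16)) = 32009 / 154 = 207.85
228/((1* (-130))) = -114/65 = -1.75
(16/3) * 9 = 48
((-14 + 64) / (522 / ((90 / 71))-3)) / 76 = 125 / 77672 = 0.00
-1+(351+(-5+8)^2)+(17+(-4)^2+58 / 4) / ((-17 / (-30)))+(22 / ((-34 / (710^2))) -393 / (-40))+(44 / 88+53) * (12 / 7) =-1550036833 / 4760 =-325637.99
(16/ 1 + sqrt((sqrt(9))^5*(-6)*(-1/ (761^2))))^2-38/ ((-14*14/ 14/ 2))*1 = 864*sqrt(2)/ 761 + 1059801636/ 4053847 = 263.04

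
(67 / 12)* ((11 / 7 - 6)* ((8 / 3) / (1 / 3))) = -4154 / 21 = -197.81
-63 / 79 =-0.80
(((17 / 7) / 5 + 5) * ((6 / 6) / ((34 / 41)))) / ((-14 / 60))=-23616 / 833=-28.35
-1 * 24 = -24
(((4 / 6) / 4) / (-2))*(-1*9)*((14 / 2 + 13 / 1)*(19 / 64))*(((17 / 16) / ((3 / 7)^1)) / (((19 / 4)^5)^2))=609280 / 322687697779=0.00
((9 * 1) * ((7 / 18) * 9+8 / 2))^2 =18225 / 4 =4556.25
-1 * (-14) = 14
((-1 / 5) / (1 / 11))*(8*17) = -1496 / 5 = -299.20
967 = 967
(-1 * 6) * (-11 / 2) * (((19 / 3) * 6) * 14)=17556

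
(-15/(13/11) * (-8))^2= 1742400/169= 10310.06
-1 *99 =-99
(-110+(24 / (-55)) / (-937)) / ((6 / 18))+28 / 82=-696544108 / 2112935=-329.66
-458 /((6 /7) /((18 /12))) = -1603 /2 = -801.50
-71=-71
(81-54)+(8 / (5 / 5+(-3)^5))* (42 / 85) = 277527 / 10285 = 26.98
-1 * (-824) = 824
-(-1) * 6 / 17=6 / 17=0.35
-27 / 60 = -9 / 20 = -0.45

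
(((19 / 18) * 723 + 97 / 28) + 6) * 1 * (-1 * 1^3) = -772.63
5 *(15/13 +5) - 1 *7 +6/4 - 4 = 553/26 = 21.27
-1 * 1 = -1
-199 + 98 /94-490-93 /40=-1297731 /1880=-690.28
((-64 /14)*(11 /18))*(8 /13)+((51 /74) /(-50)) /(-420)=-104190011 /60606000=-1.72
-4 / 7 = -0.57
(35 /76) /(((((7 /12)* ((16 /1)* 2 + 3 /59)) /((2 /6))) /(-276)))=-81420 /35929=-2.27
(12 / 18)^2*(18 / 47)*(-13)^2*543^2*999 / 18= 22124289564 / 47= 470729565.19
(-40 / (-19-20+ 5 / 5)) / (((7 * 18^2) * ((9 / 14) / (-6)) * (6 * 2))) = -0.00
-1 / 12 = -0.08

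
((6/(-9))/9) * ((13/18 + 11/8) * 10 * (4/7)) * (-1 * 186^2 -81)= 5818030/189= 30783.23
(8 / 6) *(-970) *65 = -252200 / 3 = -84066.67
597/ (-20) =-597/ 20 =-29.85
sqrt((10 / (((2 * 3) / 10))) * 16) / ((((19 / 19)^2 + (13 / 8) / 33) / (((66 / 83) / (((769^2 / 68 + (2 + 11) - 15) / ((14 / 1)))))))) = 7372288 * sqrt(6) / 906190265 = 0.02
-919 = -919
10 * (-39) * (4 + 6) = -3900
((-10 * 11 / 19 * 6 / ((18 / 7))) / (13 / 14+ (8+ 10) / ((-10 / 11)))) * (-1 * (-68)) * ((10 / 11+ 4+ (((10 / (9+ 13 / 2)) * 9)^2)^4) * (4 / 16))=336587608017781539035400 / 21406712148731659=15723461.21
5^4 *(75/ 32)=46875/ 32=1464.84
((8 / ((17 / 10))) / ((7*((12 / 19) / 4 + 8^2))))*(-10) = -0.10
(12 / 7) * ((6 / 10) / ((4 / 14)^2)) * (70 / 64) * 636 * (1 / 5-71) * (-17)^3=60975552519 / 20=3048777625.95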